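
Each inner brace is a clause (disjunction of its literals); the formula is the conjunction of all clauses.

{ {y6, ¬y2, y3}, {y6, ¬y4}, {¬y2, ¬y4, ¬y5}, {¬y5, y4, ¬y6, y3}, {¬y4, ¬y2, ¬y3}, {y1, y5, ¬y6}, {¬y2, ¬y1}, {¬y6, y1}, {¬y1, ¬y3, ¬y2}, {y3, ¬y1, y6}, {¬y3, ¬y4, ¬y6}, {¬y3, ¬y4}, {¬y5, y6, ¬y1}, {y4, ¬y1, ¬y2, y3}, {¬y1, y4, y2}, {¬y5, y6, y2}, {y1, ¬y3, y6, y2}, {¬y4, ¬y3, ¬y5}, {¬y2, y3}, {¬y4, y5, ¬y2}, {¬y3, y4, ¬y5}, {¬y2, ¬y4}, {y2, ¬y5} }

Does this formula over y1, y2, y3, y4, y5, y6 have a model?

Yes, satisfiable

Suppose y6 = True.
(y1) alone gives y1 = True.
(¬y2) alone gives y2 = False.
(y4) alone gives y4 = True.
(¬y3) alone gives y3 = False.
(¬y5) alone gives y5 = False.
Every clause now holds.
A satisfying assignment: y1=True; y2=False; y3=False; y4=True; y5=False; y6=True.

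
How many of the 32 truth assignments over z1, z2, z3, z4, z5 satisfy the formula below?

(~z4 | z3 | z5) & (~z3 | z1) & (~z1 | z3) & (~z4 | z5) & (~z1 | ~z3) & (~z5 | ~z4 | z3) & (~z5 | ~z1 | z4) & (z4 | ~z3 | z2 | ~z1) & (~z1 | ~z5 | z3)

There are 2^5 = 32 truth assignments over (z1, z2, z3, z4, z5).
Split on z2. With z2 = 1, the clauses containing z2 are satisfied and ~z2 drops from the rest; 2 of the 2^4 = 16 assignments to the other variables satisfy what remains.
With z2 = 0, by the same count on the reduced clause set, 2 assignments work.
(One model: z1=F, z2=F, z3=F, z4=F, z5=F.)
Total: 2 + 2 = 4.

4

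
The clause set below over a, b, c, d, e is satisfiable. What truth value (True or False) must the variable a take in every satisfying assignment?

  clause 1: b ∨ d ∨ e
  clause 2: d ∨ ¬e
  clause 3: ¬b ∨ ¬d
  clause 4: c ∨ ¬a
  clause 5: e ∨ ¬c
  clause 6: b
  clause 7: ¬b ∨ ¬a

False

Suppose a = True.
Unit clause (c) forces c = True.
Unit clause (e) forces e = True.
Unit clause (d) forces d = True.
Unit clause (¬b) forces b = False.
But (b) is also a unit clause — contradiction.
So every satisfying assignment has a = False.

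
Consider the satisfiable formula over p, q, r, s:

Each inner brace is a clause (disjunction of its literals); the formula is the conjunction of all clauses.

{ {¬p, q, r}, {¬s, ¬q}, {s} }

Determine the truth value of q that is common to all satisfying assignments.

False

Suppose q = True.
Unit clause (¬s) forces s = False.
That conflicts with the unit clause (s).
So every satisfying assignment has q = False.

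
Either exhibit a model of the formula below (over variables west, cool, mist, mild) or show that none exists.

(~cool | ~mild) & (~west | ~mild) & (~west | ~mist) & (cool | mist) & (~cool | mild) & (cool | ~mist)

UNSATISFIABLE

Branch on cool: set cool = 0.
The clause (mist) is unit, so mist = 1.
Now (~mist) is unsatisfied and unit — conflict.
Undo cool and try cool = 1.
The clause (~mild) is unit, so mild = 0.
Now (mild) is unsatisfied and unit — conflict.
Both values of cool lead to a conflict.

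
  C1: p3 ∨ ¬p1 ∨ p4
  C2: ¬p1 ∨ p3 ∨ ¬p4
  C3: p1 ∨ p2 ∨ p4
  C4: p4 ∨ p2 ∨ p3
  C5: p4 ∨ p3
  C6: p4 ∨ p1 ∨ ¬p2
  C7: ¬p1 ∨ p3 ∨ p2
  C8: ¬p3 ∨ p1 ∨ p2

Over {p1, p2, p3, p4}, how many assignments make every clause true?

7

There are 2^4 = 16 truth assignments over (p1, p2, p3, p4).
Check each against the 8 clauses (columns in the order p1, p2, p3, p4):
  F F F F  ✗ fails (p1 ∨ p2 ∨ p4)
  F F F T  ✓ satisfies all
  F F T F  ✗ fails (p1 ∨ p2 ∨ p4)
  F F T T  ✗ fails (¬p3 ∨ p1 ∨ p2)
  F T F F  ✗ fails (p4 ∨ p3)
  F T F T  ✓ satisfies all
  F T T F  ✗ fails (p4 ∨ p1 ∨ ¬p2)
  F T T T  ✓ satisfies all
  T F F F  ✗ fails (p3 ∨ ¬p1 ∨ p4)
  T F F T  ✗ fails (¬p1 ∨ p3 ∨ ¬p4)
  T F T F  ✓ satisfies all
  T F T T  ✓ satisfies all
  T T F F  ✗ fails (p3 ∨ ¬p1 ∨ p4)
  T T F T  ✗ fails (¬p1 ∨ p3 ∨ ¬p4)
  T T T F  ✓ satisfies all
  T T T T  ✓ satisfies all
7 of the 16 rows are models.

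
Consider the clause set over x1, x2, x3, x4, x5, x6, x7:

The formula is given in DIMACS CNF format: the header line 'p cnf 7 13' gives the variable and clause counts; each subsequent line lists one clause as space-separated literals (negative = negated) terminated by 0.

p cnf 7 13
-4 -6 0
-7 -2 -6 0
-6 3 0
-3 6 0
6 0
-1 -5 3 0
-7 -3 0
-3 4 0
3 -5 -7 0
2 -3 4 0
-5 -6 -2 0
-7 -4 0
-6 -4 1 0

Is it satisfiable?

The clause (x6) is unit, so x6 = True.
The clause (¬x4) is unit, so x4 = False.
The clause (x3) is unit, so x3 = True.
But (¬x3) is also a unit clause — contradiction.
No assignment satisfies every clause.

Unsatisfiable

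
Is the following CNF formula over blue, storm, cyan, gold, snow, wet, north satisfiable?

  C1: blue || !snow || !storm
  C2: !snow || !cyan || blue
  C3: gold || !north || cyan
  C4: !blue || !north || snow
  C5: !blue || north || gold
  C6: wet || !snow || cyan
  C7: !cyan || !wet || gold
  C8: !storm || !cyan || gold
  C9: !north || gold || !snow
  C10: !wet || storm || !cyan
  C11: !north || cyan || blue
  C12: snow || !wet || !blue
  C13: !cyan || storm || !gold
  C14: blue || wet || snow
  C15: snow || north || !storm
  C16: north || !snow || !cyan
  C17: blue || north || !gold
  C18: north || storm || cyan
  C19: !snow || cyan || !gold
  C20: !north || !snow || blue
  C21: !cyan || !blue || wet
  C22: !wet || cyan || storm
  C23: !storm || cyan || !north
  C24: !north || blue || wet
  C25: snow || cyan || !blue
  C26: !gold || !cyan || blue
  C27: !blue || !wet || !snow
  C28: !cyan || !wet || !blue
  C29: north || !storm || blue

No

Suppose blue = true.
Suppose north = false.
The clause (gold) is unit, so gold = true.
Suppose snow = true.
The clause (!cyan) is unit, so cyan = false.
Now (cyan) is unsatisfied and unit — conflict.
So snow must be the other value — set snow = false.
The clause (!wet) is unit, so wet = false.
The clause (!storm) is unit, so storm = false.
The clause (!cyan) is unit, so cyan = false.
Now (cyan) is unsatisfied and unit — conflict.
Either choice for snow ends in contradiction.
So north must be the other value — set north = true.
The clause (snow) is unit, so snow = true.
The clause (gold) is unit, so gold = true.
The clause (cyan) is unit, so cyan = true.
The clause (storm) is unit, so storm = true.
The clause (wet) is unit, so wet = true.
Now (!wet) is unsatisfied and unit — conflict.
Either choice for north ends in contradiction.
So blue must be the other value — set blue = false.
Suppose snow = false.
The clause (wet) is unit, so wet = true.
Suppose cyan = false.
The clause (!north) is unit, so north = false.
The clause (!storm) is unit, so storm = false.
Now (storm) is unsatisfied and unit — conflict.
So cyan must be the other value — set cyan = true.
The clause (gold) is unit, so gold = true.
Now (!gold) is unsatisfied and unit — conflict.
Either choice for cyan ends in contradiction.
So snow must be the other value — set snow = true.
The clause (!storm) is unit, so storm = false.
The clause (!cyan) is unit, so cyan = false.
The clause (wet) is unit, so wet = true.
Now (!wet) is unsatisfied and unit — conflict.
Either choice for snow ends in contradiction.
Either choice for blue ends in contradiction.
No assignment satisfies every clause.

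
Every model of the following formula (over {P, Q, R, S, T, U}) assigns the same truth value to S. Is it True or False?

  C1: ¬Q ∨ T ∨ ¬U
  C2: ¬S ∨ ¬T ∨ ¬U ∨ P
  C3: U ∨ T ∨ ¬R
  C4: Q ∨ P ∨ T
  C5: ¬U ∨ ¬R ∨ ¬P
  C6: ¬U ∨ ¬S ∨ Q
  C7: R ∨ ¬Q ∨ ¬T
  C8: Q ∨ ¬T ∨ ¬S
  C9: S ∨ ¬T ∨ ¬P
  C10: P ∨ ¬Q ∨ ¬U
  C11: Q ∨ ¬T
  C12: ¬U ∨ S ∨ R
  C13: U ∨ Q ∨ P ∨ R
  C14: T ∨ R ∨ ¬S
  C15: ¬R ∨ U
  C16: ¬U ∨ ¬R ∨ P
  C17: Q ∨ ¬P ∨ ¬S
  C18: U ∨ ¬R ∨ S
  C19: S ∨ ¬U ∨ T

False

Suppose S = True.
Try U = False.
From the singleton clause (¬R), R = False.
From the singleton clause (T), T = True.
From the singleton clause (¬Q), Q = False.
That conflicts with the unit clause (Q).
That branch fails; take U = True instead.
From the singleton clause (Q), Q = True.
From the singleton clause (T), T = True.
From the singleton clause (P), P = True.
From the singleton clause (¬R), R = False.
That conflicts with the unit clause (R).
Either choice for U ends in contradiction.
So every satisfying assignment has S = False.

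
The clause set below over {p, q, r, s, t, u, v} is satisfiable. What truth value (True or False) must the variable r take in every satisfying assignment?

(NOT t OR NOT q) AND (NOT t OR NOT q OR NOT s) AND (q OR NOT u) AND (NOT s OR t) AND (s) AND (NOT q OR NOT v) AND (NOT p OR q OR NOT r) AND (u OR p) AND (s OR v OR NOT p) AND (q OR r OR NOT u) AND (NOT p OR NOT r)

Suppose r = true.
Unit clause (s) forces s = true.
Unit clause (t) forces t = true.
Unit clause (NOT q) forces q = false.
Unit clause (NOT u) forces u = false.
Unit clause (NOT p) forces p = false.
That conflicts with the unit clause (p).
So every satisfying assignment has r = False.

False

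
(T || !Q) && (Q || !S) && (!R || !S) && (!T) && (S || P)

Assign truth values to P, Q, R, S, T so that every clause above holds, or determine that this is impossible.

P=true,  Q=false,  R=false,  S=false,  T=false

The clause (!T) is unit, so T = false.
The clause (!Q) is unit, so Q = false.
The clause (!S) is unit, so S = false.
The clause (P) is unit, so P = true.
All clauses hold; R can take either value.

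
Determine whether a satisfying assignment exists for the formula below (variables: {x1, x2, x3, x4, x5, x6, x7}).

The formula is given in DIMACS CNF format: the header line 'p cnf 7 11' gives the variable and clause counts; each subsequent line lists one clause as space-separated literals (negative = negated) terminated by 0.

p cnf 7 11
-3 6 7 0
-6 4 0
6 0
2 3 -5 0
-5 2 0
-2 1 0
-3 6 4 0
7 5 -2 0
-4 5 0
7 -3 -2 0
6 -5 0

The clause (x6) is unit, so x6 = True.
The clause (x4) is unit, so x4 = True.
The clause (x5) is unit, so x5 = True.
The clause (x2) is unit, so x2 = True.
The clause (x1) is unit, so x1 = True.
Case x7 = False:
The clause (¬x3) is unit, so x3 = False.
This assignment satisfies each clause.
A satisfying assignment: x1 ↦ True,  x2 ↦ True,  x3 ↦ False,  x4 ↦ True,  x5 ↦ True,  x6 ↦ True,  x7 ↦ False.

Satisfiable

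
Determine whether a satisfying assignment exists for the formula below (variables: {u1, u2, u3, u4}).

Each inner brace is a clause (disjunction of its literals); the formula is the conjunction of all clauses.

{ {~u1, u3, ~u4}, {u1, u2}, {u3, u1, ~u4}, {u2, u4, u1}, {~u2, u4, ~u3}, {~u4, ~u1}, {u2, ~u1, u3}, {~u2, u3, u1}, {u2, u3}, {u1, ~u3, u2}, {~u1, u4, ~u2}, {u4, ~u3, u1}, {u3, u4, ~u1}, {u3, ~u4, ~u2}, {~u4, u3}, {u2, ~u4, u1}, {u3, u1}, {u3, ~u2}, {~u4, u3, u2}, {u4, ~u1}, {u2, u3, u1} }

Satisfiable

Suppose u1 = 0.
(u2) alone gives u2 = 1.
(u3) alone gives u3 = 1.
(u4) alone gives u4 = 1.
This assignment satisfies each clause.
A satisfying assignment: u1=0,  u2=1,  u3=1,  u4=1.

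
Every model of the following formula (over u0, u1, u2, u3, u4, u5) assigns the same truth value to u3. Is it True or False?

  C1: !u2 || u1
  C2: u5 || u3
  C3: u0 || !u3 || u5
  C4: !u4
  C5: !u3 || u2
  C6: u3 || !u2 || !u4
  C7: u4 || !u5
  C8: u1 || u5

Suppose u3 = false.
From the singleton clause (u5), u5 = true.
From the singleton clause (!u4), u4 = false.
But (u4) is also a unit clause — contradiction.
So every satisfying assignment has u3 = True.

True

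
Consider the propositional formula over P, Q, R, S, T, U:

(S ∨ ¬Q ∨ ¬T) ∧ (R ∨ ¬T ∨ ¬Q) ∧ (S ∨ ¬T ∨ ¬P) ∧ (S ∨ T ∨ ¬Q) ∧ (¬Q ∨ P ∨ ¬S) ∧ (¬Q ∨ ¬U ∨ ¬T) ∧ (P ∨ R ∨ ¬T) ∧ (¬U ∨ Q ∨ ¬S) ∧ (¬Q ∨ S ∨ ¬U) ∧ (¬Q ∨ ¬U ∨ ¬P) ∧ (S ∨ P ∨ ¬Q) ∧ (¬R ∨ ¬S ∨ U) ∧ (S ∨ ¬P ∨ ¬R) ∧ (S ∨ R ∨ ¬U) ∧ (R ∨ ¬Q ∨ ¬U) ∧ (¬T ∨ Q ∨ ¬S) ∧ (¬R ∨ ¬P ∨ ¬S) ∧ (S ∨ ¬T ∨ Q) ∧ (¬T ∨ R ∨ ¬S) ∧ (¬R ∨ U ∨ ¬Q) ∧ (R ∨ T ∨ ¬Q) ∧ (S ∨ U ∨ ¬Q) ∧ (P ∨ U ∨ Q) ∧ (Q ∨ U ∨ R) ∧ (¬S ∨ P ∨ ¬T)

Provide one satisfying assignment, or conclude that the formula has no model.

P ↦ False, Q ↦ False, R ↦ True, S ↦ False, T ↦ False, U ↦ True

Suppose S = False.
Suppose Q = False.
Unit clause (¬T) forces T = False.
Suppose P = False.
Unit clause (U) forces U = True.
Unit clause (R) forces R = True.
All clauses are satisfied.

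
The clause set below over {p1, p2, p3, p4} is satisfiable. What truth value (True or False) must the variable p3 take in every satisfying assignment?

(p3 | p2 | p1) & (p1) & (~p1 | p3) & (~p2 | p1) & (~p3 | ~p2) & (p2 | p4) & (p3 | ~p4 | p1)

True

Suppose p3 = 0.
The clause (p1) is unit, so p1 = 1.
But (~p1) is also a unit clause — contradiction.
So every satisfying assignment has p3 = True.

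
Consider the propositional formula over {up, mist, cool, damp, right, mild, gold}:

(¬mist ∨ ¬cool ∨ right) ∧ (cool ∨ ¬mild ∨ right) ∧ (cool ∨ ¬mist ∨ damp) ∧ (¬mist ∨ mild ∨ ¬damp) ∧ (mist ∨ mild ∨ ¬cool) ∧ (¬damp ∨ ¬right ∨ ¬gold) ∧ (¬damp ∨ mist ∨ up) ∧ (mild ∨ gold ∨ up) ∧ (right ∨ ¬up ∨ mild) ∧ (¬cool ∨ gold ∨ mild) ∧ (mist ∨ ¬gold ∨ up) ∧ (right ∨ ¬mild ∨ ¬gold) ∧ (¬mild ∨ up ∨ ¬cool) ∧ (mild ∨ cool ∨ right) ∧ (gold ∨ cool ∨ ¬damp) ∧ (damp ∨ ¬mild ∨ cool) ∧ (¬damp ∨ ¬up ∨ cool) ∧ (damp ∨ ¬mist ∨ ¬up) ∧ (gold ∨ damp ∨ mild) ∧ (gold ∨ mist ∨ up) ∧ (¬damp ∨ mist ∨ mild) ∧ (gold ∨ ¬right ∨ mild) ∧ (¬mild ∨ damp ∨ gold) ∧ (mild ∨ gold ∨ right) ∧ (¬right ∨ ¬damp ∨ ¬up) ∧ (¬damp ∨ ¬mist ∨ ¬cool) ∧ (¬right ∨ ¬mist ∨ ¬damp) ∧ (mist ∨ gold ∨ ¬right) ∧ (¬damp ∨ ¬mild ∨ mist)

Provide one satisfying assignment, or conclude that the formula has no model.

up: False,  mist: True,  cool: True,  damp: False,  right: True,  mild: False,  gold: True

Try mist = True.
Try cool = True.
The clause (right) is unit, so right = True.
The clause (¬damp) is unit, so damp = False.
The clause (¬up) is unit, so up = False.
The clause (¬mild) is unit, so mild = False.
The clause (gold) is unit, so gold = True.
All clauses are satisfied.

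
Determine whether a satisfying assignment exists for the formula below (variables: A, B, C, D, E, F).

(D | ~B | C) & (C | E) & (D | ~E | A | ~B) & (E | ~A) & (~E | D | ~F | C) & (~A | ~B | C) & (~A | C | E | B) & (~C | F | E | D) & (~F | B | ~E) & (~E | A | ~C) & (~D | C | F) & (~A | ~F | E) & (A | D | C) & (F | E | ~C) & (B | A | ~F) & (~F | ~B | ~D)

Yes, satisfiable

Try C = 1.
Try E = 0.
The clause (~A) is unit, so A = 0.
The clause (F) is unit, so F = 1.
The clause (B) is unit, so B = 1.
The clause (~D) is unit, so D = 0.
This assignment satisfies each clause.
A satisfying assignment: A=0; B=1; C=1; D=0; E=0; F=1.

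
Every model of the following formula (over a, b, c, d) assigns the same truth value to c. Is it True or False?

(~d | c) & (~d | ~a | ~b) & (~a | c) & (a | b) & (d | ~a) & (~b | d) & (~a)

Suppose c = 0.
From the singleton clause (~d), d = 0.
From the singleton clause (~a), a = 0.
From the singleton clause (b), b = 1.
Now (~b) is unsatisfied and unit — conflict.
So every satisfying assignment has c = True.

True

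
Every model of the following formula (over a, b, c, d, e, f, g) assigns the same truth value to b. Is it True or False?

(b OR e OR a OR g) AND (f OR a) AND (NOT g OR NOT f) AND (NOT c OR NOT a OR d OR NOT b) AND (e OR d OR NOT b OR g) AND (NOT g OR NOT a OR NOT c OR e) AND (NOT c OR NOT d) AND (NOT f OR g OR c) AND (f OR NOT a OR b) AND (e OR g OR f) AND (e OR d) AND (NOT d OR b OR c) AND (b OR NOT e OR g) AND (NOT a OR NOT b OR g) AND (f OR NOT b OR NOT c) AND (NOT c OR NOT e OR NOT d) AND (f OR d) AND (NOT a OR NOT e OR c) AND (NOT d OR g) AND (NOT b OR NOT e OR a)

Suppose b = false.
Branch on f: set f = true.
The clause (NOT g) is unit, so g = false.
The clause (c) is unit, so c = true.
The clause (NOT d) is unit, so d = false.
The clause (e) is unit, so e = true.
That conflicts with the unit clause (NOT e).
Undo f and try f = false.
The clause (a) is unit, so a = true.
That conflicts with the unit clause (NOT a).
Either choice for f ends in contradiction.
So every satisfying assignment has b = True.

True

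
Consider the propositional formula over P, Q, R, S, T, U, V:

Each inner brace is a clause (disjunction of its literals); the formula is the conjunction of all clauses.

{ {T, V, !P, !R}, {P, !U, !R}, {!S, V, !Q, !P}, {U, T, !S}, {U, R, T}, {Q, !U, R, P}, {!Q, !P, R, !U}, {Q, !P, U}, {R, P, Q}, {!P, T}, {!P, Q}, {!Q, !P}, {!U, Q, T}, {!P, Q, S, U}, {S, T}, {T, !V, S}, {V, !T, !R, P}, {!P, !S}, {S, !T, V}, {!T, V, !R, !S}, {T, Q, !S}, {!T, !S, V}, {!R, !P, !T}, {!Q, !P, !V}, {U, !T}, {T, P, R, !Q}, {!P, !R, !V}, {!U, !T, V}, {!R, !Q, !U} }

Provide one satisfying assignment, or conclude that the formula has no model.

Branch on P: set P = false.
Branch on U: set U = true.
Unit clause (!R) forces R = false.
Unit clause (Q) forces Q = true.
Unit clause (T) forces T = true.
Unit clause (V) forces V = true.
No clause remains; S is free.

P=false, Q=true, R=false, S=false, T=true, U=true, V=true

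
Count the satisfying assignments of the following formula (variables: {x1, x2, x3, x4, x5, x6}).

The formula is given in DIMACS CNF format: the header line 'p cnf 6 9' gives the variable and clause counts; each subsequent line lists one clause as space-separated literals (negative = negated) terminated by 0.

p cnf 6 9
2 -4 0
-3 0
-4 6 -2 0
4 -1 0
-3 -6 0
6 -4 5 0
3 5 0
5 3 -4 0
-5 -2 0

2

There are 2^6 = 64 truth assignments over (x1, x2, x3, x4, x5, x6).
Split on x3. With x3 = True, the clauses containing x3 are satisfied and ¬x3 drops from the rest; 0 of the 2^5 = 32 assignments to the other variables satisfy what remains.
With x3 = False, by the same count on the reduced clause set, 2 assignments work.
(One model: x1=F, x2=F, x3=F, x4=F, x5=T, x6=F.)
Total: 0 + 2 = 2.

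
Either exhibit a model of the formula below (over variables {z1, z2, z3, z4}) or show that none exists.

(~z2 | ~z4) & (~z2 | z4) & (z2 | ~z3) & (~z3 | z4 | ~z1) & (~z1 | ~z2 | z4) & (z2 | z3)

Branch on z2: set z2 = 0.
(~z3) alone gives z3 = 0.
That conflicts with the unit clause (z3).
That branch fails; take z2 = 1 instead.
(~z4) alone gives z4 = 0.
That conflicts with the unit clause (z4).
Neither z2 = 1 nor z2 = 0 works.

UNSATISFIABLE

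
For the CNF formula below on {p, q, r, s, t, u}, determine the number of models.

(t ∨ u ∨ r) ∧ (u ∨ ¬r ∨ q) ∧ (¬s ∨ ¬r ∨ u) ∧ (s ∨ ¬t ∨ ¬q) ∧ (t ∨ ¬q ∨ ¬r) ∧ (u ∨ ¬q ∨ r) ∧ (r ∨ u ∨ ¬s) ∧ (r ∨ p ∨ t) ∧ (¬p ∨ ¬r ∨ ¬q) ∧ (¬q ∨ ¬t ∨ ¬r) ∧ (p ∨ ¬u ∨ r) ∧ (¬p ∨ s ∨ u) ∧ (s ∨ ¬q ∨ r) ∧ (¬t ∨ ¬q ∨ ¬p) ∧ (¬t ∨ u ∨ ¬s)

14

There are 2^6 = 64 truth assignments over (p, q, r, s, t, u).
Split on t. With t = True, the clauses containing t are satisfied and ¬t drops from the rest; 7 of the 2^5 = 32 assignments to the other variables satisfy what remains.
With t = False, by the same count on the reduced clause set, 7 assignments work.
Total: 7 + 7 = 14.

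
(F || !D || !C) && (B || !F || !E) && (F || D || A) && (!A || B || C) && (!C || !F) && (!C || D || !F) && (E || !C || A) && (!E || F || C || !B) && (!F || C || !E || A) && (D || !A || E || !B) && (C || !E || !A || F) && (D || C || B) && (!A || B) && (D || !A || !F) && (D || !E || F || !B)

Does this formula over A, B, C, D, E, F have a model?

Yes

Branch on C: set C = false.
Branch on A: set A = false.
Branch on F: set F = false.
From the singleton clause (D), D = true.
Branch on E: set E = false.
All clauses hold; B can take either value.
A satisfying assignment: A: false; B: false; C: false; D: true; E: false; F: false.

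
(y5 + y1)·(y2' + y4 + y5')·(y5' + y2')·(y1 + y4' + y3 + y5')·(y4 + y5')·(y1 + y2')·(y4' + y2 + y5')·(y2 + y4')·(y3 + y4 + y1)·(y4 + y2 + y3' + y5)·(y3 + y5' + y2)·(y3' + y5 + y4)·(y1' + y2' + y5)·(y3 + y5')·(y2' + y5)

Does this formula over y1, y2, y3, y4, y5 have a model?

Suppose y5 = 0.
(y1) alone gives y1 = 1.
(y2') alone gives y2 = 0.
(y4') alone gives y4 = 0.
(y3') alone gives y3 = 0.
Every clause now holds.
A satisfying assignment: y1=1, y2=0, y3=0, y4=0, y5=0.

Yes, satisfiable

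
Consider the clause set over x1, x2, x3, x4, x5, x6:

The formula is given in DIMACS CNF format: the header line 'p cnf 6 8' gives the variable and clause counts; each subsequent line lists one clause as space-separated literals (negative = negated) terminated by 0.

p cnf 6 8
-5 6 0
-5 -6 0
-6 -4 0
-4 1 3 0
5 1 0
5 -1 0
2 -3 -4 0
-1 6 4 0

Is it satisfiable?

Unsatisfiable

Suppose x5 = False.
(x1) alone gives x1 = True.
Now (¬x1) is unsatisfied and unit — conflict.
That branch fails; take x5 = True instead.
(x6) alone gives x6 = True.
Now (¬x6) is unsatisfied and unit — conflict.
Neither x5 = True nor x5 = False works.
No assignment satisfies every clause.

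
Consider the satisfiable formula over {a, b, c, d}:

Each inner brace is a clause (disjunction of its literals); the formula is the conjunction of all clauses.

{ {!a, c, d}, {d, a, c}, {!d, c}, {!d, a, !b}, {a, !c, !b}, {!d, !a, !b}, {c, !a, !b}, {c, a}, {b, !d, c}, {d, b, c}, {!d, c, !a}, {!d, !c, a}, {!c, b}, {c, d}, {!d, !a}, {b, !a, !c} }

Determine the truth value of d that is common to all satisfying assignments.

Suppose d = true.
The clause (c) is unit, so c = true.
The clause (a) is unit, so a = true.
That conflicts with the unit clause (!a).
So every satisfying assignment has d = False.

False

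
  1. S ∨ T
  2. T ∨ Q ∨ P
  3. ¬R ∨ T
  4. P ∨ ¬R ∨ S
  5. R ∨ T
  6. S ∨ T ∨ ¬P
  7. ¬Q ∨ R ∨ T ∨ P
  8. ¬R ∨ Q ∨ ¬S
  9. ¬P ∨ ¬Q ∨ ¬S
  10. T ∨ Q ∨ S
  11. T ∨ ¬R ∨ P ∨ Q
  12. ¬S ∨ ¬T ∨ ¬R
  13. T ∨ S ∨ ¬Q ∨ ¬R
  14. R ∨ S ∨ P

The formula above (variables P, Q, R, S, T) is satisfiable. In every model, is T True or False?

True

Suppose T = False.
(S) alone gives S = True.
(¬R) alone gives R = False.
That conflicts with the unit clause (R).
So every satisfying assignment has T = True.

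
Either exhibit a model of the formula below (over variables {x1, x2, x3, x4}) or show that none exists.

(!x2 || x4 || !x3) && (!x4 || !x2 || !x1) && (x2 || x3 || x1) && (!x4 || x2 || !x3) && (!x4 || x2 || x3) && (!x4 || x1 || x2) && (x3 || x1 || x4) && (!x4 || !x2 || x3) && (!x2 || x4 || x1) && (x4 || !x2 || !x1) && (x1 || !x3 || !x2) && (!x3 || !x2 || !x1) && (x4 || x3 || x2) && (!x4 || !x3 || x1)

x1: true,  x2: false,  x3: true,  x4: false

Suppose x2 = false.
Suppose x3 = true.
(!x4) alone gives x4 = false.
No clause remains; x1 is free.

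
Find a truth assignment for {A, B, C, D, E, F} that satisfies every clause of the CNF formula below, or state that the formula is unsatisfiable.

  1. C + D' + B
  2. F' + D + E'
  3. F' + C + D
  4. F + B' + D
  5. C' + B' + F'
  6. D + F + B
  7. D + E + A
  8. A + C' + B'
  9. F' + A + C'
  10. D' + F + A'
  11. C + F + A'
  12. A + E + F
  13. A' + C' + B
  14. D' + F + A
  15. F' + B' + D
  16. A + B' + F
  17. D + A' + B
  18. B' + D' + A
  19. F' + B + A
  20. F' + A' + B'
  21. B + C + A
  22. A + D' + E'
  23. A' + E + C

UNSATISFIABLE

Branch on C: set C = 1.
Branch on B: set B = 0.
Unit clause (A') forces A = 0.
Unit clause (F') forces F = 0.
Unit clause (D) forces D = 1.
But (D') is also a unit clause — contradiction.
Undo B and try B = 1.
Unit clause (F') forces F = 0.
Unit clause (D) forces D = 1.
Unit clause (A) forces A = 1.
But (A') is also a unit clause — contradiction.
Neither B = 1 nor B = 0 works.
Undo C and try C = 0.
Branch on D: set D = 0.
Unit clause (F') forces F = 0.
Unit clause (B') forces B = 0.
But (B) is also a unit clause — contradiction.
Undo D and try D = 1.
Unit clause (B) forces B = 1.
Unit clause (A) forces A = 1.
Unit clause (F) forces F = 1.
But (F') is also a unit clause — contradiction.
Neither D = 1 nor D = 0 works.
Neither C = 1 nor C = 0 works.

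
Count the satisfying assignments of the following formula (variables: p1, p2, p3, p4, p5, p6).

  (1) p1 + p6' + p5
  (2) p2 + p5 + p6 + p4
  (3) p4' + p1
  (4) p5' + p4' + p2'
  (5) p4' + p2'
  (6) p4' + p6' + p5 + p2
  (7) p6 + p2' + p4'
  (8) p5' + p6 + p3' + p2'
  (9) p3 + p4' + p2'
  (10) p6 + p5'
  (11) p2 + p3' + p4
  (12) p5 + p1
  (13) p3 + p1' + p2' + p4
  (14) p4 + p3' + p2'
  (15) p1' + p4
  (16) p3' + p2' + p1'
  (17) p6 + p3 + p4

There are 2^6 = 64 truth assignments over (p1, p2, p3, p4, p5, p6).
Split on p1. With p1 = 1, the clauses containing p1 are satisfied and p1' drops from the rest; 4 of the 2^5 = 32 assignments to the other variables satisfy what remains.
With p1 = 0, by the same count on the reduced clause set, 2 assignments work.
Total: 4 + 2 = 6.

6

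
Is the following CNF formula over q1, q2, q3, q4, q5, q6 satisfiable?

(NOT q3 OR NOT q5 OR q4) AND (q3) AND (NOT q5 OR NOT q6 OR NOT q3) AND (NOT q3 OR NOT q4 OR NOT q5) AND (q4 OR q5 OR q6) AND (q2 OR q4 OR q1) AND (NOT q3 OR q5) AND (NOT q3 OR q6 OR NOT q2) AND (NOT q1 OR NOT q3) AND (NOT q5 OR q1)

Unit clause (q3) forces q3 = true.
Unit clause (q5) forces q5 = true.
Unit clause (q4) forces q4 = true.
Now (NOT q4) is unsatisfied and unit — conflict.
No assignment satisfies every clause.

Unsatisfiable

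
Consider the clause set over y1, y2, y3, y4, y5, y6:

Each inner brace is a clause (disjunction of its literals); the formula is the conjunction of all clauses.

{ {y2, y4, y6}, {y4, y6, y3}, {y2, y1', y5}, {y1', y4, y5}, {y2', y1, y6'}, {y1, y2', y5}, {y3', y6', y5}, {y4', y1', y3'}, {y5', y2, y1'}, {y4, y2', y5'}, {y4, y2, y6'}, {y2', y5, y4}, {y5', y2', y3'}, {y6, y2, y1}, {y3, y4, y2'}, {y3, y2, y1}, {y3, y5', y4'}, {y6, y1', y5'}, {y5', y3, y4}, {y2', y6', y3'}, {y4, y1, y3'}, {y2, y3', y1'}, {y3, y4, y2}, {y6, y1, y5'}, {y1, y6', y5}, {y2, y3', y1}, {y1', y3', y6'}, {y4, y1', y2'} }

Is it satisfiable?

Yes

Branch on y2: set y2 = 1.
Branch on y1: set y1 = 1.
From the singleton clause (y4), y4 = 1.
From the singleton clause (y3'), y3 = 0.
From the singleton clause (y5'), y5 = 0.
All clauses hold; y6 can take either value.
A satisfying assignment: y1: 1; y2: 1; y3: 0; y4: 1; y5: 0; y6: 0.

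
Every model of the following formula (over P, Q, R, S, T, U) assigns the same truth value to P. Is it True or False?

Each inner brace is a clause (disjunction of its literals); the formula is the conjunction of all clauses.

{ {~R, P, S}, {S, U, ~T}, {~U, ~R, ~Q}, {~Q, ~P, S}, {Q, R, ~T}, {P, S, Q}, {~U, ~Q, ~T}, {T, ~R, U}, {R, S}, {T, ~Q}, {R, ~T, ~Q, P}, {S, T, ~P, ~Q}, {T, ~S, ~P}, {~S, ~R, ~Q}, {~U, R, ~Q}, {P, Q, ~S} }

True

Suppose P = 0.
Try R = 0.
Unit clause (S) forces S = 1.
Unit clause (Q) forces Q = 1.
Unit clause (T) forces T = 1.
That conflicts with the unit clause (~T).
That branch fails; take R = 1 instead.
Unit clause (S) forces S = 1.
Unit clause (~Q) forces Q = 0.
That conflicts with the unit clause (Q).
Neither R = 1 nor R = 0 works.
So every satisfying assignment has P = True.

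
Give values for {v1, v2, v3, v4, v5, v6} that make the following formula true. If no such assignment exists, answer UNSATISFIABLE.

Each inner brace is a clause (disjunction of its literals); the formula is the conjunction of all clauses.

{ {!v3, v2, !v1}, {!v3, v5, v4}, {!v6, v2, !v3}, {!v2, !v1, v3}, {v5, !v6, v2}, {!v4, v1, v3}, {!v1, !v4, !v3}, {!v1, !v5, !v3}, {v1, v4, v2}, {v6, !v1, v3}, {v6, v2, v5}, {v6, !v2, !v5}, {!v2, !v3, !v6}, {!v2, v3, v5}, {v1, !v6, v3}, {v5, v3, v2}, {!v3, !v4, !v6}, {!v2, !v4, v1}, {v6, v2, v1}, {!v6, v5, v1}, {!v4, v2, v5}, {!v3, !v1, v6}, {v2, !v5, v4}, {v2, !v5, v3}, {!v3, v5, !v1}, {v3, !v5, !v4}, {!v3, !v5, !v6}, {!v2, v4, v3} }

Branch on v3: set v3 = false.
Branch on v2: set v2 = false.
(v5) alone gives v5 = true.
That conflicts with the unit clause (!v5).
Backtrack on v2: now try v2 = true.
(!v1) alone gives v1 = false.
(!v4) alone gives v4 = false.
That conflicts with the unit clause (v4).
Either choice for v2 ends in contradiction.
Backtrack on v3: now try v3 = true.
Branch on v2: set v2 = true.
(!v6) alone gives v6 = false.
(!v5) alone gives v5 = false.
(v4) alone gives v4 = true.
(!v1) alone gives v1 = false.
That conflicts with the unit clause (v1).
Backtrack on v2: now try v2 = false.
(!v1) alone gives v1 = false.
(!v6) alone gives v6 = false.
That conflicts with the unit clause (v6).
Either choice for v2 ends in contradiction.
Either choice for v3 ends in contradiction.

UNSATISFIABLE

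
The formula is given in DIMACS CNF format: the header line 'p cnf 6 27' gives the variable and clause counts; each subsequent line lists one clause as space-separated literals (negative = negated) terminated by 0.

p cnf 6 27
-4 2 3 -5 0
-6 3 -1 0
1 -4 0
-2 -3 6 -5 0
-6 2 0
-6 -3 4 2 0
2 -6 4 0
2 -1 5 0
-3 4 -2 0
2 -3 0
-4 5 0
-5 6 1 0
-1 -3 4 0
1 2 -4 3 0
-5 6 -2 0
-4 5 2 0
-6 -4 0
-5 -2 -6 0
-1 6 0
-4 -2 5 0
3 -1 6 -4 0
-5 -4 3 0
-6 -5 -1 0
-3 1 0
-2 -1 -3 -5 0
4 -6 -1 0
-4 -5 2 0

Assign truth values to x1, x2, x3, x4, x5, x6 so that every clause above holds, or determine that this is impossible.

x1=False, x2=True, x3=False, x4=False, x5=False, x6=True

Try x1 = False.
The clause (¬x4) is unit, so x4 = False.
The clause (¬x3) is unit, so x3 = False.
Try x6 = True.
The clause (x2) is unit, so x2 = True.
The clause (¬x5) is unit, so x5 = False.
This assignment satisfies each clause.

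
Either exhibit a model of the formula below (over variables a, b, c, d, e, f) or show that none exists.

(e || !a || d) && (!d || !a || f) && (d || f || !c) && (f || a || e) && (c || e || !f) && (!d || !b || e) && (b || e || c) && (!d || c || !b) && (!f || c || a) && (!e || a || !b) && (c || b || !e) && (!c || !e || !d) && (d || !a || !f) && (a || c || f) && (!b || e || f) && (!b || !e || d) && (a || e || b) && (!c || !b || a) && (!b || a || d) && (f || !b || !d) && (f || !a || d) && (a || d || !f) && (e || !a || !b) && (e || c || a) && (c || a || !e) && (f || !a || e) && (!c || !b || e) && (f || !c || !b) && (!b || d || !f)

a=true,  b=false,  c=true,  d=true,  e=false,  f=true

Case e = false:
Case a = true:
(d) alone gives d = true.
(f) alone gives f = true.
(c) alone gives c = true.
(!b) alone gives b = false.
This assignment satisfies each clause.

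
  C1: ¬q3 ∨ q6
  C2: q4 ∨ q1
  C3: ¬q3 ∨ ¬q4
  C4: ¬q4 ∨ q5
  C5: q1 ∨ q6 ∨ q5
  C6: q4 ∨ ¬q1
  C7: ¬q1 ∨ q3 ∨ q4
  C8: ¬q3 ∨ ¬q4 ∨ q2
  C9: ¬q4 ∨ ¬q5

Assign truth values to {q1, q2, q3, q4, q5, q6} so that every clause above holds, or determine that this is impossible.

Branch on q3: set q3 = False.
Branch on q4: set q4 = True.
The clause (q5) is unit, so q5 = True.
That conflicts with the unit clause (¬q5).
That branch fails; take q4 = False instead.
The clause (q1) is unit, so q1 = True.
That conflicts with the unit clause (¬q1).
Both values of q4 lead to a conflict.
That branch fails; take q3 = True instead.
The clause (q6) is unit, so q6 = True.
The clause (¬q4) is unit, so q4 = False.
The clause (q1) is unit, so q1 = True.
That conflicts with the unit clause (¬q1).
Both values of q3 lead to a conflict.

UNSATISFIABLE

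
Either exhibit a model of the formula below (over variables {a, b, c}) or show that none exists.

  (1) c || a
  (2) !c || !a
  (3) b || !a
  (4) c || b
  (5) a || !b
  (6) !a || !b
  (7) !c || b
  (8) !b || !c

Branch on c: set c = true.
From the singleton clause (!a), a = false.
From the singleton clause (!b), b = false.
But (b) is also a unit clause — contradiction.
Undo c and try c = false.
From the singleton clause (a), a = true.
From the singleton clause (b), b = true.
But (!b) is also a unit clause — contradiction.
Both values of c lead to a conflict.

UNSATISFIABLE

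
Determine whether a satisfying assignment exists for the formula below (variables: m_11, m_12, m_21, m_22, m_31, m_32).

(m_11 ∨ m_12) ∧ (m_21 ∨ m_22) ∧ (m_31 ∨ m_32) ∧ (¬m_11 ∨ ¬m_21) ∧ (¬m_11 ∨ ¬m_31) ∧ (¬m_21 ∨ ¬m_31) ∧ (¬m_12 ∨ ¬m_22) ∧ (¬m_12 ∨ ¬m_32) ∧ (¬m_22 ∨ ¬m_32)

No, unsatisfiable

Case m_11 = True:
The clause (¬m_21) is unit, so m_21 = False.
The clause (m_22) is unit, so m_22 = True.
The clause (¬m_31) is unit, so m_31 = False.
The clause (m_32) is unit, so m_32 = True.
That conflicts with the unit clause (¬m_32).
That branch fails; take m_11 = False instead.
The clause (m_12) is unit, so m_12 = True.
The clause (¬m_22) is unit, so m_22 = False.
The clause (m_21) is unit, so m_21 = True.
The clause (¬m_31) is unit, so m_31 = False.
The clause (m_32) is unit, so m_32 = True.
That conflicts with the unit clause (¬m_32).
Either choice for m_11 ends in contradiction.
No assignment satisfies every clause.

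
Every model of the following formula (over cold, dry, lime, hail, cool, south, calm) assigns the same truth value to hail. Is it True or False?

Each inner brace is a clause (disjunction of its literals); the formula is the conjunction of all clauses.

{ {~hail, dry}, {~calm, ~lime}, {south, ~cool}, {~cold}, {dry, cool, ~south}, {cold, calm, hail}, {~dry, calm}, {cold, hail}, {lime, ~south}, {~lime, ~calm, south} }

True

Suppose hail = 0.
From the singleton clause (~cold), cold = 0.
But (cold) is also a unit clause — contradiction.
So every satisfying assignment has hail = True.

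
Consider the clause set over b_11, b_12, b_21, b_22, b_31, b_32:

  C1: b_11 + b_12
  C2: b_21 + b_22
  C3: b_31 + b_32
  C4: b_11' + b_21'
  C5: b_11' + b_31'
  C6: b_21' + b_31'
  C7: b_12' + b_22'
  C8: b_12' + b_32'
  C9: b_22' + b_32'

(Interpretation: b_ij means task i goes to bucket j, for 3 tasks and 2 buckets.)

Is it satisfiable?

No, unsatisfiable

Case b_11 = 1:
From the singleton clause (b_21'), b_21 = 0.
From the singleton clause (b_22), b_22 = 1.
From the singleton clause (b_31'), b_31 = 0.
From the singleton clause (b_32), b_32 = 1.
Now (b_32') is unsatisfied and unit — conflict.
Backtrack on b_11: now try b_11 = 0.
From the singleton clause (b_12), b_12 = 1.
From the singleton clause (b_22'), b_22 = 0.
From the singleton clause (b_21), b_21 = 1.
From the singleton clause (b_31'), b_31 = 0.
From the singleton clause (b_32), b_32 = 1.
Now (b_32') is unsatisfied and unit — conflict.
Either choice for b_11 ends in contradiction.
No assignment satisfies every clause.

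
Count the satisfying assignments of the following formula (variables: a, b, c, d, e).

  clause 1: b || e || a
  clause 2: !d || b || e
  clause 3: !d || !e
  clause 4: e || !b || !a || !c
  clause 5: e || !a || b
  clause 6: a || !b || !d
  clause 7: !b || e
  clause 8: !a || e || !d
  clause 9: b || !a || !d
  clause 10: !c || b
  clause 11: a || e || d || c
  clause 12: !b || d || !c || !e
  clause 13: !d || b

There are 2^5 = 32 truth assignments over (a, b, c, d, e).
Split on a. With a = true, the clauses containing a are satisfied and !a drops from the rest; 2 of the 2^4 = 16 assignments to the other variables satisfy what remains.
With a = false, by the same count on the reduced clause set, 2 assignments work.
(One model: a=F, b=F, c=F, d=F, e=T.)
Total: 2 + 2 = 4.

4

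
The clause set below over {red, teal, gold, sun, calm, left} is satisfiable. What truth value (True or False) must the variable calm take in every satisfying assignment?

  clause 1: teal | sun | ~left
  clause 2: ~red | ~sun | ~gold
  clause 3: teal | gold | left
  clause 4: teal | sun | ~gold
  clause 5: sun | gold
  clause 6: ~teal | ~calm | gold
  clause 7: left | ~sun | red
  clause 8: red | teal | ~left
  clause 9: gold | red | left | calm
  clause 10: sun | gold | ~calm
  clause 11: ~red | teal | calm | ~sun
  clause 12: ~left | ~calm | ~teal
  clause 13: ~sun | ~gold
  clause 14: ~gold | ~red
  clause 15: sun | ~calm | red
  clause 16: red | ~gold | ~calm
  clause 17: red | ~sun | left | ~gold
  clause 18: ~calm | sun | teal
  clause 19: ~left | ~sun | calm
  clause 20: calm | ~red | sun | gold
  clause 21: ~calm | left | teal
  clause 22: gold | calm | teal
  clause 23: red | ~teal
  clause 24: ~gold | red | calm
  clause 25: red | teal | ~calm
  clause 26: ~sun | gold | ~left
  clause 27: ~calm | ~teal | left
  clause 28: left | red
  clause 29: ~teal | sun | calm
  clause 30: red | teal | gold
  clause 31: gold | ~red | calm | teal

Suppose calm = 1.
Branch on sun: set sun = 1.
Unit clause (~gold) forces gold = 0.
Unit clause (~teal) forces teal = 0.
Unit clause (left) forces left = 1.
Now (~left) is unsatisfied and unit — conflict.
Undo sun and try sun = 0.
Unit clause (gold) forces gold = 1.
Unit clause (teal) forces teal = 1.
Unit clause (~left) forces left = 0.
Now (left) is unsatisfied and unit — conflict.
Either choice for sun ends in contradiction.
So every satisfying assignment has calm = False.

False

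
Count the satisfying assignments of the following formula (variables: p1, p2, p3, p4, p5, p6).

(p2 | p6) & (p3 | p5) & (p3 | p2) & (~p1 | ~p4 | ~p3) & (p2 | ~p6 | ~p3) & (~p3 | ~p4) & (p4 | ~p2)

4

There are 2^6 = 64 truth assignments over (p1, p2, p3, p4, p5, p6).
Split on p3. With p3 = 1, the clauses containing p3 are satisfied and ~p3 drops from the rest; 0 of the 2^5 = 32 assignments to the other variables satisfy what remains.
With p3 = 0, by the same count on the reduced clause set, 4 assignments work.
(One model: p1=F, p2=T, p3=F, p4=T, p5=T, p6=F.)
Total: 0 + 4 = 4.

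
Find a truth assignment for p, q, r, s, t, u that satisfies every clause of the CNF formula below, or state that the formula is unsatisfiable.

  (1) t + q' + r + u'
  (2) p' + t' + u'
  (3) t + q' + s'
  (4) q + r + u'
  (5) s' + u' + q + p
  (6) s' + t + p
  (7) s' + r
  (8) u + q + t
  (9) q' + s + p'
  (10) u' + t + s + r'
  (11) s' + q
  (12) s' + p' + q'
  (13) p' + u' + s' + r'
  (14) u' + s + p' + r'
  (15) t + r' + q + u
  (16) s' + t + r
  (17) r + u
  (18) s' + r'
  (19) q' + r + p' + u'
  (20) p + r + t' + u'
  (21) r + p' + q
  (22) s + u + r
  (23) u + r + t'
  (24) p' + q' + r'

Try s = 0.
Try q = 0.
Try r = 1.
Try u = 0.
From the singleton clause (t), t = 1.
Every clause is now satisfied; p is unconstrained.

p: 1, q: 0, r: 1, s: 0, t: 1, u: 0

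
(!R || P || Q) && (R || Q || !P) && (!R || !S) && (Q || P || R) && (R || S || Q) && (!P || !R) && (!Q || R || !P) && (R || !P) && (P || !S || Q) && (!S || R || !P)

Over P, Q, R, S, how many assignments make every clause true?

3

There are 2^4 = 16 truth assignments over (P, Q, R, S).
Check each against the 10 clauses (columns in the order P, Q, R, S):
  F F F F  ✗ fails (Q || P || R)
  F F F T  ✗ fails (Q || P || R)
  F F T F  ✗ fails (!R || P || Q)
  F F T T  ✗ fails (!R || P || Q)
  F T F F  ✓ satisfies all
  F T F T  ✓ satisfies all
  F T T F  ✓ satisfies all
  F T T T  ✗ fails (!R || !S)
  T F F F  ✗ fails (R || Q || !P)
  T F F T  ✗ fails (R || Q || !P)
  T F T F  ✗ fails (!P || !R)
  T F T T  ✗ fails (!R || !S)
  T T F F  ✗ fails (!Q || R || !P)
  T T F T  ✗ fails (!Q || R || !P)
  T T T F  ✗ fails (!P || !R)
  T T T T  ✗ fails (!R || !S)
3 of the 16 rows are models.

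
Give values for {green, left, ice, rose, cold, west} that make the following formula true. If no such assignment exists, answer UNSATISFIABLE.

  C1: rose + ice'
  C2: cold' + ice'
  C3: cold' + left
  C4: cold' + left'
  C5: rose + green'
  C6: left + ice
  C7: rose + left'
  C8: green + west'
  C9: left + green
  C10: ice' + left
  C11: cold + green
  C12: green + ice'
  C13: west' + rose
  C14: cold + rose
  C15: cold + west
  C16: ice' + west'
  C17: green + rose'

Branch on rose: set rose = 1.
(green) alone gives green = 1.
Branch on cold: set cold = 0.
(west) alone gives west = 1.
(ice') alone gives ice = 0.
(left) alone gives left = 1.
All clauses are satisfied.

green ↦ 1, left ↦ 1, ice ↦ 0, rose ↦ 1, cold ↦ 0, west ↦ 1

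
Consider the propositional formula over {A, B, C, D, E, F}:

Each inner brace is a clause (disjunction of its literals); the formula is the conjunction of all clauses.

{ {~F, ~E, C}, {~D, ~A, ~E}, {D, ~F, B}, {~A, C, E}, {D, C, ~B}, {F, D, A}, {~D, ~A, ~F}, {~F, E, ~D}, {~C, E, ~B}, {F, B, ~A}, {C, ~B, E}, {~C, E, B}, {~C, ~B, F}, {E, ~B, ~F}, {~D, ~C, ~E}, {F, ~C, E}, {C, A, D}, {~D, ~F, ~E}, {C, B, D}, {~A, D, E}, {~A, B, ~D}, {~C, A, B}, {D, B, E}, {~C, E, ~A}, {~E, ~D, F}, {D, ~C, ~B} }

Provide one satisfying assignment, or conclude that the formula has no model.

A=0, B=0, C=0, D=1, E=0, F=0

Branch on F: set F = 0.
Branch on D: set D = 1.
The clause (~E) is unit, so E = 0.
The clause (~C) is unit, so C = 0.
The clause (~A) is unit, so A = 0.
The clause (~B) is unit, so B = 0.
All clauses are satisfied.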